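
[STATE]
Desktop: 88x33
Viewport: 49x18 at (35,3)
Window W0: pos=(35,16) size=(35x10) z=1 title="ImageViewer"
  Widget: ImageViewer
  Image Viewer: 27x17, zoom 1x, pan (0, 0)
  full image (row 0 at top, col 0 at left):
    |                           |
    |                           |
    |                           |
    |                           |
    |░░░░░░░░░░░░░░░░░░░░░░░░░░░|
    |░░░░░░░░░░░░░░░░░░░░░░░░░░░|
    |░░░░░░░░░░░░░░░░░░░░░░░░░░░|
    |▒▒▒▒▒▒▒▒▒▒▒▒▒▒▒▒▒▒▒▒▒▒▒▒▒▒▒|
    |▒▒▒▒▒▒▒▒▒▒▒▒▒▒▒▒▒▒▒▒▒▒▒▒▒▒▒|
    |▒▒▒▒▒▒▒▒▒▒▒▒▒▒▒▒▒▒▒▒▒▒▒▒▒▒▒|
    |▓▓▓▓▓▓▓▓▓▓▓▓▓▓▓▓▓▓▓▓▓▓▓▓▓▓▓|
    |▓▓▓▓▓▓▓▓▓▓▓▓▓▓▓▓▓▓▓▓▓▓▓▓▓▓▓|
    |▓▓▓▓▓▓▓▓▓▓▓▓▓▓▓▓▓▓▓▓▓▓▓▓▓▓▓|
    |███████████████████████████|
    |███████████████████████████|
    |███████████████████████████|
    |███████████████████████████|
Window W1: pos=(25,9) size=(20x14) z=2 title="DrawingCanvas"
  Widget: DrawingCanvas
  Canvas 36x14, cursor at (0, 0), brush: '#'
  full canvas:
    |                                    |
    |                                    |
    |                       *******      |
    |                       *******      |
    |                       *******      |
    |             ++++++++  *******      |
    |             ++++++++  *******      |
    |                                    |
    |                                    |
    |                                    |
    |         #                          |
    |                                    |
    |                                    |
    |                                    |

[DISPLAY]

                                                 
                                                 
                                                 
                                                 
                                                 
                                                 
━━━━━━━━━┓                                       
anvas    ┃                                       
─────────┨                                       
         ┃                                       
         ┃                                       
         ┃                                       
         ┃                                       
         ┃━━━━━━━━━━━━━━━━━━━━━━━━┓              
    +++++┃wer                     ┃              
    +++++┃────────────────────────┨              
         ┃                        ┃              
         ┃                        ┃              


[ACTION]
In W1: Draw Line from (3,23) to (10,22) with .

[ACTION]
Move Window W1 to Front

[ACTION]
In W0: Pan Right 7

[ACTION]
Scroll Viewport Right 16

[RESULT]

                                                 
                                                 
                                                 
                                                 
                                                 
                                                 
━━━━━┓                                           
s    ┃                                           
─────┨                                           
     ┃                                           
     ┃                                           
     ┃                                           
     ┃                                           
     ┃━━━━━━━━━━━━━━━━━━━━━━━━┓                  
+++++┃wer                     ┃                  
+++++┃────────────────────────┨                  
     ┃                        ┃                  
     ┃                        ┃                  


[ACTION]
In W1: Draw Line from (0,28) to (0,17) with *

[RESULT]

                                                 
                                                 
                                                 
                                                 
                                                 
                                                 
━━━━━┓                                           
s    ┃                                           
─────┨                                           
    *┃                                           
     ┃                                           
     ┃                                           
     ┃                                           
     ┃━━━━━━━━━━━━━━━━━━━━━━━━┓                  
+++++┃wer                     ┃                  
+++++┃────────────────────────┨                  
     ┃                        ┃                  
     ┃                        ┃                  


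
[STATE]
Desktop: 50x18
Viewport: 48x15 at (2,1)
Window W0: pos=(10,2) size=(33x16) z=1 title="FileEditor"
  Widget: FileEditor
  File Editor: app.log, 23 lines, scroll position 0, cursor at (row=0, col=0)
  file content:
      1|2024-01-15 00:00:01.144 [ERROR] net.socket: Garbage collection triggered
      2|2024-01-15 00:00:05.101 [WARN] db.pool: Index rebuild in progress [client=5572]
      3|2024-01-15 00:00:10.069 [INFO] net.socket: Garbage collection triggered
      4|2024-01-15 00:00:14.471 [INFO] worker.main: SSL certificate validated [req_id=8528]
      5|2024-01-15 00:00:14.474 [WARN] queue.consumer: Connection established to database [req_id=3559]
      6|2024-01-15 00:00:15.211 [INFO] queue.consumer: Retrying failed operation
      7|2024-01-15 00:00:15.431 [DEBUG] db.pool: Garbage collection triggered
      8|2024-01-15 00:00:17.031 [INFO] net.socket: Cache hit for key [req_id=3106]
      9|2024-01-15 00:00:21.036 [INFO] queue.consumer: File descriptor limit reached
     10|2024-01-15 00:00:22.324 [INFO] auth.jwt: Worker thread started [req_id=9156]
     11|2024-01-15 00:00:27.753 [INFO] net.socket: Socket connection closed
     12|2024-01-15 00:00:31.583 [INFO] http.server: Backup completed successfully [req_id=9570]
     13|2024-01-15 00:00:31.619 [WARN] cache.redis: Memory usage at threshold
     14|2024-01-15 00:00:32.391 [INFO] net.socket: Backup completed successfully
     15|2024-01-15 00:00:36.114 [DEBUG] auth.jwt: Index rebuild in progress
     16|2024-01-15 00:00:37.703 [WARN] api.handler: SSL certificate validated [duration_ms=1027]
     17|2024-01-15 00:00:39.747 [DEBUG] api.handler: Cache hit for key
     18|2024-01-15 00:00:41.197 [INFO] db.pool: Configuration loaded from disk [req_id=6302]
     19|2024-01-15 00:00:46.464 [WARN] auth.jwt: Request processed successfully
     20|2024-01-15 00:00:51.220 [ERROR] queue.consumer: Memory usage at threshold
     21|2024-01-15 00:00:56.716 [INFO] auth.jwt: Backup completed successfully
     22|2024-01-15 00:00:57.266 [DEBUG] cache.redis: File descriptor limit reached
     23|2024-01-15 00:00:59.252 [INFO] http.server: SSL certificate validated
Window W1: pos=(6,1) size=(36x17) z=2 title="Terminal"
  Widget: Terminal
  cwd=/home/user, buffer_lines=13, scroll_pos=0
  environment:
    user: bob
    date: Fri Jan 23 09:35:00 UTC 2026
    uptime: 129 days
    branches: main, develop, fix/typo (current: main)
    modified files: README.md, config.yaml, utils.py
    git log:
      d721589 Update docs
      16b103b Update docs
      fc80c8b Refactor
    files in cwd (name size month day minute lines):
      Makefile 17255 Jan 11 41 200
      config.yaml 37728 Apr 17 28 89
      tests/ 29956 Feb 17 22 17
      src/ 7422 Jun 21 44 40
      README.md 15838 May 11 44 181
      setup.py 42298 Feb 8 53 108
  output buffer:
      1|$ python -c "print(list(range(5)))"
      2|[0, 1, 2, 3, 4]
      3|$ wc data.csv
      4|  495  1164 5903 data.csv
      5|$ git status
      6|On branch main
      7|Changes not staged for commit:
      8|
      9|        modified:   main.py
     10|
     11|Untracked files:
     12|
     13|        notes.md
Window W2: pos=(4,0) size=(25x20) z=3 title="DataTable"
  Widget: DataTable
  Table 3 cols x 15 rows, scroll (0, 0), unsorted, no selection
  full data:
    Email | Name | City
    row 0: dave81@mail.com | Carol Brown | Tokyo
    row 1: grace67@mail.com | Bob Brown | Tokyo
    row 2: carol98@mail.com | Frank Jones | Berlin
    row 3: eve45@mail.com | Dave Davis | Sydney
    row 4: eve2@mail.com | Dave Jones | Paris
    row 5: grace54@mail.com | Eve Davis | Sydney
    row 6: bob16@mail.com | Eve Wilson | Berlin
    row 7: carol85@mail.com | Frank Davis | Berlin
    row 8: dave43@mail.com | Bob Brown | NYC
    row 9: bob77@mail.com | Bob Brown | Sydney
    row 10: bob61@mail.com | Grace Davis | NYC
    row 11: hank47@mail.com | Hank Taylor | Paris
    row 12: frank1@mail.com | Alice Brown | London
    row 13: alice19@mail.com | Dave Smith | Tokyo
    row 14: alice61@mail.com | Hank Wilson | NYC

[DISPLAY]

  ┃ DataTable             ┃━━━━━━━━━━━━┓        
  ┠───────────────────────┨            ┃┓       
  ┃Email           │Name  ┃────────────┨┃       
  ┃────────────────┼──────┃t(range(5)))┃┨       
  ┃dave81@mail.com │Carol ┃            ┃┃       
  ┃grace67@mail.com│Bob Br┃            ┃┃       
  ┃carol98@mail.com│Frank ┃csv         ┃┃       
  ┃eve45@mail.com  │Dave D┃            ┃┃       
  ┃eve2@mail.com   │Dave J┃            ┃┃       
  ┃grace54@mail.com│Eve Da┃ commit:    ┃┃       
  ┃bob16@mail.com  │Eve Wi┃            ┃┃       
  ┃carol85@mail.com│Frank ┃in.py       ┃┃       
  ┃dave43@mail.com │Bob Br┃            ┃┃       
  ┃bob77@mail.com  │Bob Br┃            ┃┃       
  ┃bob61@mail.com  │Grace ┃            ┃┃       


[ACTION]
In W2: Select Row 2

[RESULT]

  ┃ DataTable             ┃━━━━━━━━━━━━┓        
  ┠───────────────────────┨            ┃┓       
  ┃Email           │Name  ┃────────────┨┃       
  ┃────────────────┼──────┃t(range(5)))┃┨       
  ┃dave81@mail.com │Carol ┃            ┃┃       
  ┃grace67@mail.com│Bob Br┃            ┃┃       
  ┃>arol98@mail.com│Frank ┃csv         ┃┃       
  ┃eve45@mail.com  │Dave D┃            ┃┃       
  ┃eve2@mail.com   │Dave J┃            ┃┃       
  ┃grace54@mail.com│Eve Da┃ commit:    ┃┃       
  ┃bob16@mail.com  │Eve Wi┃            ┃┃       
  ┃carol85@mail.com│Frank ┃in.py       ┃┃       
  ┃dave43@mail.com │Bob Br┃            ┃┃       
  ┃bob77@mail.com  │Bob Br┃            ┃┃       
  ┃bob61@mail.com  │Grace ┃            ┃┃       


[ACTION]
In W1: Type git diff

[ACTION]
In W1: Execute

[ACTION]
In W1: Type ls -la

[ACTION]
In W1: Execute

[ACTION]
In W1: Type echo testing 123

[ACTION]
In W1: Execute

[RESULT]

  ┃ DataTable             ┃━━━━━━━━━━━━┓        
  ┠───────────────────────┨            ┃┓       
  ┃Email           │Name  ┃────────────┨┃       
  ┃────────────────┼──────┃            ┃┨       
  ┃dave81@mail.com │Carol ┃            ┃┃       
  ┃grace67@mail.com│Bob Br┃            ┃┃       
  ┃>arol98@mail.com│Frank ┃            ┃┃       
  ┃eve45@mail.com  │Dave D┃p    17255 J┃┃       
  ┃eve2@mail.com   │Dave J┃p    37728 A┃┃       
  ┃grace54@mail.com│Eve Da┃p    29956 F┃┃       
  ┃bob16@mail.com  │Eve Wi┃p     7422 J┃┃       
  ┃carol85@mail.com│Frank ┃p    15838 M┃┃       
  ┃dave43@mail.com │Bob Br┃p    42298 F┃┃       
  ┃bob77@mail.com  │Bob Br┃            ┃┃       
  ┃bob61@mail.com  │Grace ┃            ┃┃       


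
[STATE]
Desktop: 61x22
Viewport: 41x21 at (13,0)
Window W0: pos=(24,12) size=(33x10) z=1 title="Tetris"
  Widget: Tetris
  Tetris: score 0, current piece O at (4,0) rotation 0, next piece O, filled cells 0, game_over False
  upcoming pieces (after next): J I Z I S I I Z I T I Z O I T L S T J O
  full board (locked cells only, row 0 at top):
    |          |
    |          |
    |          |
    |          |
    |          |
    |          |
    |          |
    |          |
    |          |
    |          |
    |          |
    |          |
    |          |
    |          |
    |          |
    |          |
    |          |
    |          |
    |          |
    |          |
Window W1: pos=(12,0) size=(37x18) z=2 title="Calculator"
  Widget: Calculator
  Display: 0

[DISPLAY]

━━━━━━━━━━━━━━━━━━━━━━━━━━━━━━━━━━━┓     
 Calculator                        ┃     
───────────────────────────────────┨     
                                  0┃     
┌───┬───┬───┬───┐                  ┃     
│ 7 │ 8 │ 9 │ ÷ │                  ┃     
├───┼───┼───┼───┤                  ┃     
│ 4 │ 5 │ 6 │ × │                  ┃     
├───┼───┼───┼───┤                  ┃     
│ 1 │ 2 │ 3 │ - │                  ┃     
├───┼───┼───┼───┤                  ┃     
│ 0 │ . │ = │ + │                  ┃     
├───┼───┼───┼───┤                  ┃━━━━━
│ C │ MC│ MR│ M+│                  ┃     
└───┴───┴───┴───┘                  ┃─────
                                   ┃     
                                   ┃     
━━━━━━━━━━━━━━━━━━━━━━━━━━━━━━━━━━━┛     
           ┃          │                  
           ┃          │                  
           ┃          │                  


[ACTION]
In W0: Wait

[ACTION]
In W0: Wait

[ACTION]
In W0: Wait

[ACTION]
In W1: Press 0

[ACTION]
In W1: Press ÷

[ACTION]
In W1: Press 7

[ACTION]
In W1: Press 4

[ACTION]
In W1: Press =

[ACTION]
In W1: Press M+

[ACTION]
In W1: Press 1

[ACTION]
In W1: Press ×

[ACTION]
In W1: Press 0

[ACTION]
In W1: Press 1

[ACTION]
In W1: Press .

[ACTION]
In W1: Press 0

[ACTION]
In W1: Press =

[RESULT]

━━━━━━━━━━━━━━━━━━━━━━━━━━━━━━━━━━━┓     
 Calculator                        ┃     
───────────────────────────────────┨     
                                  1┃     
┌───┬───┬───┬───┐                  ┃     
│ 7 │ 8 │ 9 │ ÷ │                  ┃     
├───┼───┼───┼───┤                  ┃     
│ 4 │ 5 │ 6 │ × │                  ┃     
├───┼───┼───┼───┤                  ┃     
│ 1 │ 2 │ 3 │ - │                  ┃     
├───┼───┼───┼───┤                  ┃     
│ 0 │ . │ = │ + │                  ┃     
├───┼───┼───┼───┤                  ┃━━━━━
│ C │ MC│ MR│ M+│                  ┃     
└───┴───┴───┴───┘                  ┃─────
                                   ┃     
                                   ┃     
━━━━━━━━━━━━━━━━━━━━━━━━━━━━━━━━━━━┛     
           ┃          │                  
           ┃          │                  
           ┃          │                  


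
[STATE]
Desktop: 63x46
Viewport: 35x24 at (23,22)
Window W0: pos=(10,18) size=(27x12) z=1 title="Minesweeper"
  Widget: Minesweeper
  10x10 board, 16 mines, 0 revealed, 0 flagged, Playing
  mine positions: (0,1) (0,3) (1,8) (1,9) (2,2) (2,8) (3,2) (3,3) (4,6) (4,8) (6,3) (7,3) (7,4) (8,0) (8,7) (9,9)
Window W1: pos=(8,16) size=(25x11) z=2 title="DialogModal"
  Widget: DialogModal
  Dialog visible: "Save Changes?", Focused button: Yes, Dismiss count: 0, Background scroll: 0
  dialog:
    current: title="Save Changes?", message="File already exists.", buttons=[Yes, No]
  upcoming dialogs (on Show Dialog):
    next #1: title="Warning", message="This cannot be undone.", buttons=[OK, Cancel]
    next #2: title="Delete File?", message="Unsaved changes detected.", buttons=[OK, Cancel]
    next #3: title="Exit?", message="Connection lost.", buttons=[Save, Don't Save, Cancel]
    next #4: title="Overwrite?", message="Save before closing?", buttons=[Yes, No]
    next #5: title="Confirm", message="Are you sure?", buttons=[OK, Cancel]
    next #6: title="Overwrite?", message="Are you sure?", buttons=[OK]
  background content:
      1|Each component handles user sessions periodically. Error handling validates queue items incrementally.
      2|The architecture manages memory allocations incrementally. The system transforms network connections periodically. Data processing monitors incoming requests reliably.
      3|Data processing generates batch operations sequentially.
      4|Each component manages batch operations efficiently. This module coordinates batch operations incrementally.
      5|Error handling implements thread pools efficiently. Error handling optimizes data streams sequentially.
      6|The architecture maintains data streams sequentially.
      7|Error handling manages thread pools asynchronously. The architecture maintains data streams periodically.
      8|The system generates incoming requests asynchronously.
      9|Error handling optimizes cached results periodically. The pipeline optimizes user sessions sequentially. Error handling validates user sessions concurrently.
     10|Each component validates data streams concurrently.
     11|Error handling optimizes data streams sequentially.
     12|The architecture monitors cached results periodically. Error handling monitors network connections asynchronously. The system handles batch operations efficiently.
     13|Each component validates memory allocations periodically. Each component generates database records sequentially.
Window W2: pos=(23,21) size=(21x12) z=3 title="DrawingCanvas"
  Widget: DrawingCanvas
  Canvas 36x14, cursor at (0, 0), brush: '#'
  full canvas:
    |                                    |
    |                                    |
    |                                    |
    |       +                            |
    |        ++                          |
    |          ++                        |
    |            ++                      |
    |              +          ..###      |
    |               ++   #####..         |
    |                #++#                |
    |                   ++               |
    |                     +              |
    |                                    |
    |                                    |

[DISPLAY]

┃ DrawingCanvas     ┃              
┠───────────────────┨              
┃+                  ┃              
┃                   ┃              
┃                   ┃              
┃       +           ┃              
┃        ++         ┃              
┃          ++       ┃              
┃            ++     ┃              
┃              +    ┃              
┗━━━━━━━━━━━━━━━━━━━┛              
                                   
                                   
                                   
                                   
                                   
                                   
                                   
                                   
                                   
                                   
                                   
                                   
                                   


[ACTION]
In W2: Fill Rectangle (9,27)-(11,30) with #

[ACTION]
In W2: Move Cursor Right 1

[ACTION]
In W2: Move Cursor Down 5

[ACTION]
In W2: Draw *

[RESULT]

┃ DrawingCanvas     ┃              
┠───────────────────┨              
┃                   ┃              
┃                   ┃              
┃                   ┃              
┃       +           ┃              
┃        ++         ┃              
┃ *        ++       ┃              
┃            ++     ┃              
┃              +    ┃              
┗━━━━━━━━━━━━━━━━━━━┛              
                                   
                                   
                                   
                                   
                                   
                                   
                                   
                                   
                                   
                                   
                                   
                                   
                                   


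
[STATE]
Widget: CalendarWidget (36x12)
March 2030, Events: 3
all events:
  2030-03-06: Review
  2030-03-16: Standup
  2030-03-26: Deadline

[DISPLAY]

             March 2030             
Mo Tu We Th Fr Sa Su                
             1  2  3                
 4  5  6*  7  8  9 10               
11 12 13 14 15 16* 17               
18 19 20 21 22 23 24                
25 26* 27 28 29 30 31               
                                    
                                    
                                    
                                    
                                    


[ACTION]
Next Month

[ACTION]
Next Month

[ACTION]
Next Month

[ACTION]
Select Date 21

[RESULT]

             June 2030              
Mo Tu We Th Fr Sa Su                
                1  2                
 3  4  5  6  7  8  9                
10 11 12 13 14 15 16                
17 18 19 20 [21] 22 23              
24 25 26 27 28 29 30                
                                    
                                    
                                    
                                    
                                    


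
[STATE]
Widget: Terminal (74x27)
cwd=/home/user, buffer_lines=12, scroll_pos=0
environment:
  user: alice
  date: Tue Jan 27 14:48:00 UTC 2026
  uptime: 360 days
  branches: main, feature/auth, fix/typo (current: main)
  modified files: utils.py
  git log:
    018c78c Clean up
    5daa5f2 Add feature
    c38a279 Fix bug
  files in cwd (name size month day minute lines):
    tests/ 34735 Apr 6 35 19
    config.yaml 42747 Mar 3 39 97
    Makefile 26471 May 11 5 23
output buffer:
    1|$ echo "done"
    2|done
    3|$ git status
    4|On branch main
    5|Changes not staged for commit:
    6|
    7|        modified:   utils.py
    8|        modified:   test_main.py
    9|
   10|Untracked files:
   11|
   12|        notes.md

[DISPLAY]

$ echo "done"                                                             
done                                                                      
$ git status                                                              
On branch main                                                            
Changes not staged for commit:                                            
                                                                          
        modified:   utils.py                                              
        modified:   test_main.py                                          
                                                                          
Untracked files:                                                          
                                                                          
        notes.md                                                          
$ █                                                                       
                                                                          
                                                                          
                                                                          
                                                                          
                                                                          
                                                                          
                                                                          
                                                                          
                                                                          
                                                                          
                                                                          
                                                                          
                                                                          
                                                                          


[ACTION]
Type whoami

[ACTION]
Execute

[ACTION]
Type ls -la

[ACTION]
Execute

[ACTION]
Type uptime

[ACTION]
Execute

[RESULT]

$ echo "done"                                                             
done                                                                      
$ git status                                                              
On branch main                                                            
Changes not staged for commit:                                            
                                                                          
        modified:   utils.py                                              
        modified:   test_main.py                                          
                                                                          
Untracked files:                                                          
                                                                          
        notes.md                                                          
$ whoami                                                                  
alice                                                                     
$ ls -la                                                                  
drwxr-xr-x  1 alice group    34735 Apr  6 10:35 tests/                    
-rw-r--r--  1 alice group    42747 Mar  3 10:39 config.yaml               
-rw-r--r--  1 alice group    26471 May 11 10:05 Makefile                  
$ uptime                                                                  
 10:00  up 360 days                                                       
$ █                                                                       
                                                                          
                                                                          
                                                                          
                                                                          
                                                                          
                                                                          


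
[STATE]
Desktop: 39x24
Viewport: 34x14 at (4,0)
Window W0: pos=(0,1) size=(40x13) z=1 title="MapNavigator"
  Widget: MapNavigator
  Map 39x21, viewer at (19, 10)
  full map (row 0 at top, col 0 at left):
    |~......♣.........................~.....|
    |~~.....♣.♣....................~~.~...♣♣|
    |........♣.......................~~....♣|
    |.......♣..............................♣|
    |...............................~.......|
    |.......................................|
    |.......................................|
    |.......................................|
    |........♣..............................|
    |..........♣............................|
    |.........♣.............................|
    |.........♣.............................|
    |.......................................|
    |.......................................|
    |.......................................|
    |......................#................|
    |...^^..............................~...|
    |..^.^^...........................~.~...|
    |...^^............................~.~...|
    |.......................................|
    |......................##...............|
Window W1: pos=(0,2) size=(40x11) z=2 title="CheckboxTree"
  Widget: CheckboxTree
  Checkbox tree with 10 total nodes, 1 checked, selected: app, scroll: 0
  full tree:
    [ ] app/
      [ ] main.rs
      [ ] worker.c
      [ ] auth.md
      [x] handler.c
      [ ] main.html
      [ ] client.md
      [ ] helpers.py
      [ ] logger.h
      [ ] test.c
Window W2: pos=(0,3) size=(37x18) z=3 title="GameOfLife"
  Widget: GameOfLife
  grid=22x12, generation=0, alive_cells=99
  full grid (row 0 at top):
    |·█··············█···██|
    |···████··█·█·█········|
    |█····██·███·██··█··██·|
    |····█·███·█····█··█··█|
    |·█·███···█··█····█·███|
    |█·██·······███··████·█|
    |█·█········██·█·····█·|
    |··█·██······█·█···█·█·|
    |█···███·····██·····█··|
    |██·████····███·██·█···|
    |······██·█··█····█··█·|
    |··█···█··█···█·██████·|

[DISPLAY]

                                  
━━━━━━━━━━━━━━━━━━━━━━━━━━━━━━━━━━
━━━━━━━━━━━━━━━━━━━━━━━━━━━━━━━━━━
━━━━━━━━━━━━━━━━━━━━━━━━━━━━━━━━┓ 
meOfLife                        ┃─
────────────────────────────────┨ 
: 0                             ┃ 
·············█···██             ┃ 
████··█·█·█········             ┃ 
··██·███·██··█··██·             ┃ 
·█·███·█····█··█··█             ┃ 
███···█··█····█·███             ┃ 
█·······███··████·█             ┃━
········██·█·····█·             ┃━


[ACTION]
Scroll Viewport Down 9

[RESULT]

··██·███·██··█··██·             ┃ 
·█·███·█····█··█··█             ┃ 
███···█··█····█·███             ┃ 
█·······███··████·█             ┃━
········██·█·····█·             ┃━
·██······█·█···█·█·             ┃ 
·███·····██·····█··             ┃ 
████····███·██·█···             ┃ 
···██·█··█····█··█·             ┃ 
···█··█···█·██████·             ┃ 
                                ┃ 
━━━━━━━━━━━━━━━━━━━━━━━━━━━━━━━━┛ 
                                  
                                  


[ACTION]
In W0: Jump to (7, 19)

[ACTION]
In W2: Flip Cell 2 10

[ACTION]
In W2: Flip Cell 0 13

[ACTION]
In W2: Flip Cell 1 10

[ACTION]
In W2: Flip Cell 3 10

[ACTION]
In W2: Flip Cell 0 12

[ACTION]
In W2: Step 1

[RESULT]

█·······████····██·             ┃ 
█········██··███··█             ┃ 
··████··███·······█             ┃ 
·······█·····██···█             ┃━
·█·········██····██             ┃━
·█·█·······█·····█·             ┃ 
············█·███··             ┃ 
█·······█··█·████··             ┃ 
██··██·██········█·             ┃ 
···███·······█████·             ┃ 
                                ┃ 
━━━━━━━━━━━━━━━━━━━━━━━━━━━━━━━━┛ 
                                  
                                  


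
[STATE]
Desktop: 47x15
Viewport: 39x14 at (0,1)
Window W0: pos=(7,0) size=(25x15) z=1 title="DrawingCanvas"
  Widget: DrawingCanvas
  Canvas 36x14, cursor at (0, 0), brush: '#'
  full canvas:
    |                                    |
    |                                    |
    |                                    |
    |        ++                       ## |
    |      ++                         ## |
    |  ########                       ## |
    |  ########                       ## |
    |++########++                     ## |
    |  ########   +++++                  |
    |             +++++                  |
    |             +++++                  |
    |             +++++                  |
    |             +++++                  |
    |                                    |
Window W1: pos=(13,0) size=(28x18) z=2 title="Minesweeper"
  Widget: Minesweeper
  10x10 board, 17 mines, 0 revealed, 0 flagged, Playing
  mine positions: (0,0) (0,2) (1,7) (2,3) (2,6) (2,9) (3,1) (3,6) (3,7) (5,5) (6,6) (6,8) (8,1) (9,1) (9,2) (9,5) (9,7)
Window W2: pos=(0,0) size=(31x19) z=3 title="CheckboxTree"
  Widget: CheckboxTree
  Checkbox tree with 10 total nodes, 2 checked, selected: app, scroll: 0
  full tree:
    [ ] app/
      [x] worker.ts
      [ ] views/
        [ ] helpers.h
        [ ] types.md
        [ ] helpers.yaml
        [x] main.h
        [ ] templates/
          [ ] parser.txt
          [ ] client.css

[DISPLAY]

┃ CheckboxTree                ┃        
┠─────────────────────────────┨────────
┃>[-] app/                    ┃        
┃   [x] worker.ts             ┃        
┃   [-] views/                ┃        
┃     [ ] helpers.h           ┃        
┃     [ ] types.md            ┃        
┃     [ ] helpers.yaml        ┃        
┃     [x] main.h              ┃        
┃     [ ] templates/          ┃        
┃       [ ] parser.txt        ┃        
┃       [ ] client.css        ┃        
┃                             ┃        
┃                             ┃        


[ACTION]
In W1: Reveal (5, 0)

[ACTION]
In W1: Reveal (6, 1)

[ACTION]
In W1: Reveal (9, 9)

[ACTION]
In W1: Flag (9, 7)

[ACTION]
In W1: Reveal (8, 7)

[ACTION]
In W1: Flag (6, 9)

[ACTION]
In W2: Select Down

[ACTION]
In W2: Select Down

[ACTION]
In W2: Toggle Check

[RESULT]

┃ CheckboxTree                ┃        
┠─────────────────────────────┨────────
┃ [x] app/                    ┃        
┃   [x] worker.ts             ┃        
┃>  [x] views/                ┃        
┃     [x] helpers.h           ┃        
┃     [x] types.md            ┃        
┃     [x] helpers.yaml        ┃        
┃     [x] main.h              ┃        
┃     [x] templates/          ┃        
┃       [x] parser.txt        ┃        
┃       [x] client.css        ┃        
┃                             ┃        
┃                             ┃        


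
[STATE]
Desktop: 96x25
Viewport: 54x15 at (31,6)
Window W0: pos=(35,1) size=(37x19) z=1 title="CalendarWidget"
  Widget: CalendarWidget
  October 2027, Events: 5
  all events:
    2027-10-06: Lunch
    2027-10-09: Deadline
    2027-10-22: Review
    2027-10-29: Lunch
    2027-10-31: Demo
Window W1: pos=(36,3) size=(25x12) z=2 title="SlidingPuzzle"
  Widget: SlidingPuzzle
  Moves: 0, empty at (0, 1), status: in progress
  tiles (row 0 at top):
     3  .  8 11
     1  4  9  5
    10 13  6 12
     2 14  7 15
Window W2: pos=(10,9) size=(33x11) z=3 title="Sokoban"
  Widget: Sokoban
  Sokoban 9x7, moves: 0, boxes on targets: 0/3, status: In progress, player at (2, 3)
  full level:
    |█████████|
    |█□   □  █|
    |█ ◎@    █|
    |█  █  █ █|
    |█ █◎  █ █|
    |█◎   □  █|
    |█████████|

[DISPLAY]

    ┃┃┌────┬────┬────┬────┐  ┃          ┃             
    ┃┃│  3 │    │  8 │ 11 │  ┃          ┃             
    ┃┃├────┼────┼────┼────┤  ┃          ┃             
━━━━━━━━━━━┓  4 │  9 │  5 │  ┃          ┃             
           ┃────┼────┼────┤  ┃          ┃             
───────────┨ 13 │  6 │ 12 │  ┃          ┃             
           ┃────┼────┼────┤  ┃          ┃             
           ┃ 14 │  7 │ 15 │  ┃          ┃             
           ┃━━━━━━━━━━━━━━━━━┛          ┃             
           ┃                            ┃             
           ┃                            ┃             
           ┃                            ┃             
           ┃                            ┃             
━━━━━━━━━━━┛━━━━━━━━━━━━━━━━━━━━━━━━━━━━┛             
                                                      


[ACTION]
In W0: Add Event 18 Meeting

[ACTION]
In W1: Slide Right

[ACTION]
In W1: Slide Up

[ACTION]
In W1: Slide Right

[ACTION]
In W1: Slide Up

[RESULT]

    ┃┃┌────┬────┬────┬────┐  ┃          ┃             
    ┃┃│  1 │  3 │  8 │ 11 │  ┃          ┃             
    ┃┃├────┼────┼────┼────┤  ┃          ┃             
━━━━━━━━━━━┓  4 │  9 │  5 │  ┃          ┃             
           ┃────┼────┼────┤  ┃          ┃             
───────────┨ 13 │  6 │ 12 │  ┃          ┃             
           ┃────┼────┼────┤  ┃          ┃             
           ┃ 14 │  7 │ 15 │  ┃          ┃             
           ┃━━━━━━━━━━━━━━━━━┛          ┃             
           ┃                            ┃             
           ┃                            ┃             
           ┃                            ┃             
           ┃                            ┃             
━━━━━━━━━━━┛━━━━━━━━━━━━━━━━━━━━━━━━━━━━┛             
                                                      


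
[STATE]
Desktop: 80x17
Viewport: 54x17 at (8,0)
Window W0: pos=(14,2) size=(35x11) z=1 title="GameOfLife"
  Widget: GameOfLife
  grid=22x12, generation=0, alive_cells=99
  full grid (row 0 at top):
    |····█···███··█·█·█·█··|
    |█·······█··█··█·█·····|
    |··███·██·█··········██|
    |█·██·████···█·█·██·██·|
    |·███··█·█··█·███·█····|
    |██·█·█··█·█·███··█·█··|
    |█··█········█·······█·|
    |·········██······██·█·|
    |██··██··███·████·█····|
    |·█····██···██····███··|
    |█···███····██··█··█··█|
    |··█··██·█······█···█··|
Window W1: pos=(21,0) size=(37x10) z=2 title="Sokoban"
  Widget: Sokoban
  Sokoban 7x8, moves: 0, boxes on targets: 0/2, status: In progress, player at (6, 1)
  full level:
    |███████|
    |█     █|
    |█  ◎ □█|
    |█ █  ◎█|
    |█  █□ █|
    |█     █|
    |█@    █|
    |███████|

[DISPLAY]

             ┏━━━━━━━━━━━━━━━━━━━━━━━━━━━━━━━━━━━┓    
             ┃ Sokoban                           ┃    
      ┏━━━━━━┠───────────────────────────────────┨    
      ┃ GameO┃███████                            ┃    
      ┠──────┃█     █                            ┃    
      ┃Gen: 0┃█  ◎ □█                            ┃    
      ┃█·██·█┃█ █  ◎█                            ┃    
      ┃·███··┃█  █□ █                            ┃    
      ┃██·█·█┃█     █                            ┃    
      ┃█··█··┗━━━━━━━━━━━━━━━━━━━━━━━━━━━━━━━━━━━┛    
      ┃·········██······██·█·           ┃             
      ┃██··██··███·████·█····           ┃             
      ┗━━━━━━━━━━━━━━━━━━━━━━━━━━━━━━━━━┛             
                                                      
                                                      
                                                      
                                                      


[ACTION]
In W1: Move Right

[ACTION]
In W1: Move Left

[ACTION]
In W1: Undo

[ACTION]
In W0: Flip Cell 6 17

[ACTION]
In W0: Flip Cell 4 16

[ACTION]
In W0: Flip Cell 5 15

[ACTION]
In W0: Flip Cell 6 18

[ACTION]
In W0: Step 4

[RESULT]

             ┏━━━━━━━━━━━━━━━━━━━━━━━━━━━━━━━━━━━┓    
             ┃ Sokoban                           ┃    
      ┏━━━━━━┠───────────────────────────────────┨    
      ┃ GameO┃███████                            ┃    
      ┠──────┃█     █                            ┃    
      ┃Gen: 4┃█  ◎ □█                            ┃    
      ┃····█·┃█ █  ◎█                            ┃    
      ┃··██··┃█  █□ █                            ┃    
      ┃·█·██·┃█     █                            ┃    
      ┃····██┗━━━━━━━━━━━━━━━━━━━━━━━━━━━━━━━━━━━┛    
      ┃····█·█·██··██········           ┃             
      ┃······██·█·····█······           ┃             
      ┗━━━━━━━━━━━━━━━━━━━━━━━━━━━━━━━━━┛             
                                                      
                                                      
                                                      
                                                      
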